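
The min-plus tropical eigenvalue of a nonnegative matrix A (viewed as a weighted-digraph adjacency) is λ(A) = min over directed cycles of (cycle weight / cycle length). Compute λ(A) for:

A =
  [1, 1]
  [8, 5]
λ(A) = 1

Enumerate directed cycles and compute their means (weight / length). Sample:
  cycle 0 → 0: weight = 1, length = 1, mean = 1/1 ≈ 1.000
  cycle 1 → 1: weight = 5, length = 1, mean = 5/1 ≈ 5.000
  cycle 0 → 1 → 0: weight = 9, length = 2, mean = 9/2 ≈ 4.500
  cycle 1 → 0 → 1: weight = 9, length = 2, mean = 9/2 ≈ 4.500
Minimum mean = 1.000, attained e.g. along the cycle 0 → 0 with weight 1 and length 1. So λ(A) = 1/1 = 1.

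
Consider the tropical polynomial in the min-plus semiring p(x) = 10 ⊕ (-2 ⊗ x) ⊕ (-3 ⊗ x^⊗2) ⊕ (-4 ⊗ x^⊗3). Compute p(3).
p(3) = 1

A tropical monomial a ⊗ x^⊗i evaluates to a + i · x. Evaluating each term at x = 3:
  Term 0 contributes 10 + 0 · 3 = 10
  Term 1 contributes -2 + 1 · 3 = 1
  Term 2 contributes -3 + 2 · 3 = 3
  Term 3 contributes -4 + 3 · 3 = 5
p(3) = ⊕ of these = min[10, 1, 3, 5] = 1.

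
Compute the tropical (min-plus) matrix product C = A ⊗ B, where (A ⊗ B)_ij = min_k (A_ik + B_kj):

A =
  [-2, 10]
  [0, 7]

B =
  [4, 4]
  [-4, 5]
A ⊗ B =
  [2, 2]
  [3, 4]

Apply the min-plus product entry-by-entry:
  C[0][0] = min over k of (A[0][0] + B[0][0] = -2 + 4 = 2, A[0][1] + B[1][0] = 10 + -4 = 6) = 2 (attained at k = 0)
  C[0][1] = min over k of (A[0][0] + B[0][1] = -2 + 4 = 2, A[0][1] + B[1][1] = 10 + 5 = 15) = 2 (attained at k = 0)
  C[1][0] = min over k of (A[1][0] + B[0][0] = 0 + 4 = 4, A[1][1] + B[1][0] = 7 + -4 = 3) = 3 (attained at k = 1)
  C[1][1] = min over k of (A[1][0] + B[0][1] = 0 + 4 = 4, A[1][1] + B[1][1] = 7 + 5 = 12) = 4 (attained at k = 0)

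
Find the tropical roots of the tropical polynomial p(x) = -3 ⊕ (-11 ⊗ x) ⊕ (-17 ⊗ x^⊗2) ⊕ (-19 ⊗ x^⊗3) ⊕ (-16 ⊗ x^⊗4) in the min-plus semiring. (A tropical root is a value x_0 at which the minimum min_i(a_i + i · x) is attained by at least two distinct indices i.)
Roots: {-3, 2, 6, 8}

Each tropical root is a break point of the lower envelope of the lines y = a_i + i · x (there are 5 lines, with slopes 0, 1, ..., 4). Only the lines that attain the minimum somewhere contribute to roots; other lines are dominated. Here the surviving (envelope) indices are i = 4, i = 3, i = 2, i = 1, i = 0.
Intersections between consecutive envelope lines give the roots: for adjacent envelope indices i < j the intersection is x = (a_i − a_j) / (j − i). Reading off the sorted break points: {-3, 2, 6, 8}.
Verification: at each break x_0, at least two indices attain the minimum of min_i(a_i + i · x_0).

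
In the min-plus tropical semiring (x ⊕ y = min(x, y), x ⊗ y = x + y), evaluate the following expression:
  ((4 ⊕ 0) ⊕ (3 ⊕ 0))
((4 ⊕ 0) ⊕ (3 ⊕ 0)) = 0

Expand innermost to outermost. Recall ⊕ takes the minimum of its arguments and ⊗ takes their sum. Working out the expression ((4 ⊕ 0) ⊕ (3 ⊕ 0)) gives 0.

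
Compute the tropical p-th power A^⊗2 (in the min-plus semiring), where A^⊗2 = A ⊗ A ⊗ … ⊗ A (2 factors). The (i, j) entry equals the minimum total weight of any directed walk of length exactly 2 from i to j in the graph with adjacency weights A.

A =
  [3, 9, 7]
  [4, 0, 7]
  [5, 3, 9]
A^⊗2 =
  [6, 9, 10]
  [4, 0, 7]
  [7, 3, 10]

Each entry (A^⊗2)_ij equals the minimum over all length-2 walks i = v_0 → v_1 → … → v_2 = j of Σ_t A[v_t][v_{t+1}]. For example, for (i, j) = (0, 2) we minimise over 3 possible intermediate vertex sequences; the minimum is 10, attained along the walk 0 → 0 → 2.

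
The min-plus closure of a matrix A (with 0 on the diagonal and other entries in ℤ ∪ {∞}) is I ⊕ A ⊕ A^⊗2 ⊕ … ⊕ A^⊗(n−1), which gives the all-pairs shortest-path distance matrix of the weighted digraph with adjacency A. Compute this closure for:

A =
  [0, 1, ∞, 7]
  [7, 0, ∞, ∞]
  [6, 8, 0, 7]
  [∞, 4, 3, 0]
Closure =
  [0, 1, 10, 7]
  [7, 0, 17, 14]
  [6, 7, 0, 7]
  [9, 4, 3, 0]

This is the Floyd-Warshall all-pairs shortest-path computation. For each intermediate vertex k = 0, 1, …, 3, update dist[i][j] ← min(dist[i][j], dist[i][k] + dist[k][j]). The final matrix gives, for each (i, j), the minimum total weight of any directed path from i to j (possibly empty when i = j).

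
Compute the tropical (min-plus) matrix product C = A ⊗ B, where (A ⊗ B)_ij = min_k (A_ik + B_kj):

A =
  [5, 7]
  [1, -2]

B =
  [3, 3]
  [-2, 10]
A ⊗ B =
  [5, 8]
  [-4, 4]

Apply the min-plus product entry-by-entry:
  C[0][0] = min over k of (A[0][0] + B[0][0] = 5 + 3 = 8, A[0][1] + B[1][0] = 7 + -2 = 5) = 5 (attained at k = 1)
  C[0][1] = min over k of (A[0][0] + B[0][1] = 5 + 3 = 8, A[0][1] + B[1][1] = 7 + 10 = 17) = 8 (attained at k = 0)
  C[1][0] = min over k of (A[1][0] + B[0][0] = 1 + 3 = 4, A[1][1] + B[1][0] = -2 + -2 = -4) = -4 (attained at k = 1)
  C[1][1] = min over k of (A[1][0] + B[0][1] = 1 + 3 = 4, A[1][1] + B[1][1] = -2 + 10 = 8) = 4 (attained at k = 0)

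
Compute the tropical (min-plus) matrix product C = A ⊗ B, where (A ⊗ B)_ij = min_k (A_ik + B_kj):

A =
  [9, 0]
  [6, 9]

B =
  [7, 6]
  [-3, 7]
A ⊗ B =
  [-3, 7]
  [6, 12]

Apply the min-plus product entry-by-entry:
  C[0][0] = min over k of (A[0][0] + B[0][0] = 9 + 7 = 16, A[0][1] + B[1][0] = 0 + -3 = -3) = -3 (attained at k = 1)
  C[0][1] = min over k of (A[0][0] + B[0][1] = 9 + 6 = 15, A[0][1] + B[1][1] = 0 + 7 = 7) = 7 (attained at k = 1)
  C[1][0] = min over k of (A[1][0] + B[0][0] = 6 + 7 = 13, A[1][1] + B[1][0] = 9 + -3 = 6) = 6 (attained at k = 1)
  C[1][1] = min over k of (A[1][0] + B[0][1] = 6 + 6 = 12, A[1][1] + B[1][1] = 9 + 7 = 16) = 12 (attained at k = 0)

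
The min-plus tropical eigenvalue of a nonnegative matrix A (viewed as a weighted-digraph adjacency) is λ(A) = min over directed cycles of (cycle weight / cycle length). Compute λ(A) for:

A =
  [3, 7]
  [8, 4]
λ(A) = 3

Enumerate directed cycles and compute their means (weight / length). Sample:
  cycle 0 → 0: weight = 3, length = 1, mean = 3/1 ≈ 3.000
  cycle 1 → 1: weight = 4, length = 1, mean = 4/1 ≈ 4.000
  cycle 0 → 1 → 0: weight = 15, length = 2, mean = 15/2 ≈ 7.500
  cycle 1 → 0 → 1: weight = 15, length = 2, mean = 15/2 ≈ 7.500
Minimum mean = 3.000, attained e.g. along the cycle 0 → 0 with weight 3 and length 1. So λ(A) = 3/1 = 3.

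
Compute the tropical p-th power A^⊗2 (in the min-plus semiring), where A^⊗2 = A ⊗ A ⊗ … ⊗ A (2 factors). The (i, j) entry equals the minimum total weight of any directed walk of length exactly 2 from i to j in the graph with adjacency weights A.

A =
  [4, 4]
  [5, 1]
A^⊗2 =
  [8, 5]
  [6, 2]

Each entry (A^⊗2)_ij equals the minimum over all length-2 walks i = v_0 → v_1 → … → v_2 = j of Σ_t A[v_t][v_{t+1}]. For example, for (i, j) = (0, 1) we minimise over 2 possible intermediate vertex sequences; the minimum is 5, attained along the walk 0 → 1 → 1.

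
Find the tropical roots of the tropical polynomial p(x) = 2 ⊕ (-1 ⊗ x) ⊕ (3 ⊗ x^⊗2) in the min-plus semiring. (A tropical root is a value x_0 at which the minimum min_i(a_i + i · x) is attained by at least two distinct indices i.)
Roots: {-4, 3}

Each tropical root is a break point of the lower envelope of the lines y = a_i + i · x (there are 3 lines, with slopes 0, 1, ..., 2). Only the lines that attain the minimum somewhere contribute to roots; other lines are dominated. Here the surviving (envelope) indices are i = 2, i = 1, i = 0.
Intersections between consecutive envelope lines give the roots: for adjacent envelope indices i < j the intersection is x = (a_i − a_j) / (j − i). Reading off the sorted break points: {-4, 3}.
Verification: at each break x_0, at least two indices attain the minimum of min_i(a_i + i · x_0).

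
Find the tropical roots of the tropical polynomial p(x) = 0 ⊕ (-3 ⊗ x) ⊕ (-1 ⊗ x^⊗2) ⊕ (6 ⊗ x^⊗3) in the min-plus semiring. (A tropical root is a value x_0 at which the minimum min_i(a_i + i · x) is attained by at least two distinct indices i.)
Roots: {-7, -2, 3}

Each tropical root is a break point of the lower envelope of the lines y = a_i + i · x (there are 4 lines, with slopes 0, 1, ..., 3). Only the lines that attain the minimum somewhere contribute to roots; other lines are dominated. Here the surviving (envelope) indices are i = 3, i = 2, i = 1, i = 0.
Intersections between consecutive envelope lines give the roots: for adjacent envelope indices i < j the intersection is x = (a_i − a_j) / (j − i). Reading off the sorted break points: {-7, -2, 3}.
Verification: at each break x_0, at least two indices attain the minimum of min_i(a_i + i · x_0).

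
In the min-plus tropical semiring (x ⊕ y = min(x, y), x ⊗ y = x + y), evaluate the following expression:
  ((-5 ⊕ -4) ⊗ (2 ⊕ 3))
((-5 ⊕ -4) ⊗ (2 ⊕ 3)) = -3

Expand innermost to outermost. Recall ⊕ takes the minimum of its arguments and ⊗ takes their sum. Working out the expression ((-5 ⊕ -4) ⊗ (2 ⊕ 3)) gives -3.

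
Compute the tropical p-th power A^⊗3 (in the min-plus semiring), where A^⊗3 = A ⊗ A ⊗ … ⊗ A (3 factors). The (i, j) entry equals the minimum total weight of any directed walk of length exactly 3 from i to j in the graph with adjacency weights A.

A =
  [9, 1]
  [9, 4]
A^⊗3 =
  [14, 9]
  [17, 12]

Each entry (A^⊗3)_ij equals the minimum over all length-3 walks i = v_0 → v_1 → … → v_3 = j of Σ_t A[v_t][v_{t+1}]. For example, for (i, j) = (0, 1) we minimise over 4 possible intermediate vertex sequences; the minimum is 9, attained along the walk 0 → 1 → 1 → 1.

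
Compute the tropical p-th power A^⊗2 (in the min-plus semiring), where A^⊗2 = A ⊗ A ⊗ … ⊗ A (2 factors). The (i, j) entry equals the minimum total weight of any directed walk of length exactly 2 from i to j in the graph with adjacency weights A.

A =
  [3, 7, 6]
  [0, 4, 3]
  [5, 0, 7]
A^⊗2 =
  [6, 6, 9]
  [3, 3, 6]
  [0, 4, 3]

Each entry (A^⊗2)_ij equals the minimum over all length-2 walks i = v_0 → v_1 → … → v_2 = j of Σ_t A[v_t][v_{t+1}]. For example, for (i, j) = (0, 2) we minimise over 3 possible intermediate vertex sequences; the minimum is 9, attained along the walk 0 → 0 → 2.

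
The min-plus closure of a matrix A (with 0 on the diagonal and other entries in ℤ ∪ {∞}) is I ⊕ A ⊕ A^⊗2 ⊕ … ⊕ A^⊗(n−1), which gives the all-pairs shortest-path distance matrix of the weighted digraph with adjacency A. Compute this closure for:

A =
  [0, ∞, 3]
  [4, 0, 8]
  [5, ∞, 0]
Closure =
  [0, ∞, 3]
  [4, 0, 7]
  [5, ∞, 0]

This is the Floyd-Warshall all-pairs shortest-path computation. For each intermediate vertex k = 0, 1, …, 2, update dist[i][j] ← min(dist[i][j], dist[i][k] + dist[k][j]). The final matrix gives, for each (i, j), the minimum total weight of any directed path from i to j (possibly empty when i = j).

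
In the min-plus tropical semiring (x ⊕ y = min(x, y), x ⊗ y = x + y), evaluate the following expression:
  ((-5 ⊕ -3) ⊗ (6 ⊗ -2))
((-5 ⊕ -3) ⊗ (6 ⊗ -2)) = -1

Expand innermost to outermost. Recall ⊕ takes the minimum of its arguments and ⊗ takes their sum. Working out the expression ((-5 ⊕ -3) ⊗ (6 ⊗ -2)) gives -1.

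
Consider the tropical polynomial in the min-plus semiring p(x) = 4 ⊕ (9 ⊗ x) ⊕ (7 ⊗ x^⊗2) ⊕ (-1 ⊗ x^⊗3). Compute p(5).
p(5) = 4

A tropical monomial a ⊗ x^⊗i evaluates to a + i · x. Evaluating each term at x = 5:
  Term 0 contributes 4 + 0 · 5 = 4
  Term 1 contributes 9 + 1 · 5 = 14
  Term 2 contributes 7 + 2 · 5 = 17
  Term 3 contributes -1 + 3 · 5 = 14
p(5) = ⊕ of these = min[4, 14, 17, 14] = 4.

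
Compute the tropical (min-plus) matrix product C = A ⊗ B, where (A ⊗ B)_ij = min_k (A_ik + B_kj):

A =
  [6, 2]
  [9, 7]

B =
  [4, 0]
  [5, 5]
A ⊗ B =
  [7, 6]
  [12, 9]

Apply the min-plus product entry-by-entry:
  C[0][0] = min over k of (A[0][0] + B[0][0] = 6 + 4 = 10, A[0][1] + B[1][0] = 2 + 5 = 7) = 7 (attained at k = 1)
  C[0][1] = min over k of (A[0][0] + B[0][1] = 6 + 0 = 6, A[0][1] + B[1][1] = 2 + 5 = 7) = 6 (attained at k = 0)
  C[1][0] = min over k of (A[1][0] + B[0][0] = 9 + 4 = 13, A[1][1] + B[1][0] = 7 + 5 = 12) = 12 (attained at k = 1)
  C[1][1] = min over k of (A[1][0] + B[0][1] = 9 + 0 = 9, A[1][1] + B[1][1] = 7 + 5 = 12) = 9 (attained at k = 0)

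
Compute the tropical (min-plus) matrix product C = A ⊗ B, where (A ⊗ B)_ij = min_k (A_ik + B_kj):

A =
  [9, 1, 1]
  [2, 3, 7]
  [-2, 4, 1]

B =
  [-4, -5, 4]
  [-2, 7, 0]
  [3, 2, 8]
A ⊗ B =
  [-1, 3, 1]
  [-2, -3, 3]
  [-6, -7, 2]

Apply the min-plus product entry-by-entry:
  C[0][0] = min over k of (A[0][0] + B[0][0] = 9 + -4 = 5, A[0][1] + B[1][0] = 1 + -2 = -1, A[0][2] + B[2][0] = 1 + 3 = 4) = -1 (attained at k = 1)
  C[0][1] = min over k of (A[0][0] + B[0][1] = 9 + -5 = 4, A[0][1] + B[1][1] = 1 + 7 = 8, A[0][2] + B[2][1] = 1 + 2 = 3) = 3 (attained at k = 2)
  C[0][2] = min over k of (A[0][0] + B[0][2] = 9 + 4 = 13, A[0][1] + B[1][2] = 1 + 0 = 1, A[0][2] + B[2][2] = 1 + 8 = 9) = 1 (attained at k = 1)
  C[1][0] = min over k of (A[1][0] + B[0][0] = 2 + -4 = -2, A[1][1] + B[1][0] = 3 + -2 = 1, A[1][2] + B[2][0] = 7 + 3 = 10) = -2 (attained at k = 0)
  C[1][1] = min over k of (A[1][0] + B[0][1] = 2 + -5 = -3, A[1][1] + B[1][1] = 3 + 7 = 10, A[1][2] + B[2][1] = 7 + 2 = 9) = -3 (attained at k = 0)
  C[1][2] = min over k of (A[1][0] + B[0][2] = 2 + 4 = 6, A[1][1] + B[1][2] = 3 + 0 = 3, A[1][2] + B[2][2] = 7 + 8 = 15) = 3 (attained at k = 1)
  C[2][0] = min over k of (A[2][0] + B[0][0] = -2 + -4 = -6, A[2][1] + B[1][0] = 4 + -2 = 2, A[2][2] + B[2][0] = 1 + 3 = 4) = -6 (attained at k = 0)
  C[2][1] = min over k of (A[2][0] + B[0][1] = -2 + -5 = -7, A[2][1] + B[1][1] = 4 + 7 = 11, A[2][2] + B[2][1] = 1 + 2 = 3) = -7 (attained at k = 0)
  C[2][2] = min over k of (A[2][0] + B[0][2] = -2 + 4 = 2, A[2][1] + B[1][2] = 4 + 0 = 4, A[2][2] + B[2][2] = 1 + 8 = 9) = 2 (attained at k = 0)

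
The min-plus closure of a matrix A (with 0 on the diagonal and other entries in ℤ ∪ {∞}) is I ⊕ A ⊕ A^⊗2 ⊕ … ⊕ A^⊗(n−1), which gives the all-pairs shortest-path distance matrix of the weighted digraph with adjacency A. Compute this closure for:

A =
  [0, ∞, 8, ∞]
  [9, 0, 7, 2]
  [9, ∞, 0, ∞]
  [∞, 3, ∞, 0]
Closure =
  [0, ∞, 8, ∞]
  [9, 0, 7, 2]
  [9, ∞, 0, ∞]
  [12, 3, 10, 0]

This is the Floyd-Warshall all-pairs shortest-path computation. For each intermediate vertex k = 0, 1, …, 3, update dist[i][j] ← min(dist[i][j], dist[i][k] + dist[k][j]). The final matrix gives, for each (i, j), the minimum total weight of any directed path from i to j (possibly empty when i = j).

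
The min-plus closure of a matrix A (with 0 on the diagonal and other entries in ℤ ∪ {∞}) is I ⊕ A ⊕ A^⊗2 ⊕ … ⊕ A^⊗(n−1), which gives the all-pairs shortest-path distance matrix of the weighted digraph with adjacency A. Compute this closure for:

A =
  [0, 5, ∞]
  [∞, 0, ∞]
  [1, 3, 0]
Closure =
  [0, 5, ∞]
  [∞, 0, ∞]
  [1, 3, 0]

This is the Floyd-Warshall all-pairs shortest-path computation. For each intermediate vertex k = 0, 1, …, 2, update dist[i][j] ← min(dist[i][j], dist[i][k] + dist[k][j]). The final matrix gives, for each (i, j), the minimum total weight of any directed path from i to j (possibly empty when i = j).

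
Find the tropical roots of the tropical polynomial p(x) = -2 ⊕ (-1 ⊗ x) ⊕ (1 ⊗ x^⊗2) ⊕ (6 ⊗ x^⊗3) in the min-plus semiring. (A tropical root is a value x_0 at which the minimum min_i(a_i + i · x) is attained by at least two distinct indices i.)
Roots: {-5, -2, -1}

Each tropical root is a break point of the lower envelope of the lines y = a_i + i · x (there are 4 lines, with slopes 0, 1, ..., 3). Only the lines that attain the minimum somewhere contribute to roots; other lines are dominated. Here the surviving (envelope) indices are i = 3, i = 2, i = 1, i = 0.
Intersections between consecutive envelope lines give the roots: for adjacent envelope indices i < j the intersection is x = (a_i − a_j) / (j − i). Reading off the sorted break points: {-5, -2, -1}.
Verification: at each break x_0, at least two indices attain the minimum of min_i(a_i + i · x_0).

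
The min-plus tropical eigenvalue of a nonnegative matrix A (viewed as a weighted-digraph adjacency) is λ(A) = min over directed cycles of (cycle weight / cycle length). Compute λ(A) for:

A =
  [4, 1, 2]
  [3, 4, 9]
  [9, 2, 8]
λ(A) = 2

Enumerate directed cycles and compute their means (weight / length). Sample:
  cycle 0 → 0: weight = 4, length = 1, mean = 4/1 ≈ 4.000
  cycle 1 → 1: weight = 4, length = 1, mean = 4/1 ≈ 4.000
  cycle 2 → 2: weight = 8, length = 1, mean = 8/1 ≈ 8.000
  cycle 0 → 1 → 0: weight = 4, length = 2, mean = 4/2 ≈ 2.000
  cycle 0 → 2 → 0: weight = 11, length = 2, mean = 11/2 ≈ 5.500
  cycle 1 → 0 → 1: weight = 4, length = 2, mean = 4/2 ≈ 2.000
Minimum mean = 2.000, attained e.g. along the cycle 0 → 1 → 0 with weight 4 and length 2. So λ(A) = 4/2 = 2.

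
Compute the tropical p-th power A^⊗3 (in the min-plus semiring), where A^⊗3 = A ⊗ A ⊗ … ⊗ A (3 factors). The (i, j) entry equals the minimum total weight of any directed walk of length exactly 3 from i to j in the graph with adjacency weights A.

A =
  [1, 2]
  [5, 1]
A^⊗3 =
  [3, 4]
  [7, 3]

Each entry (A^⊗3)_ij equals the minimum over all length-3 walks i = v_0 → v_1 → … → v_3 = j of Σ_t A[v_t][v_{t+1}]. For example, for (i, j) = (0, 1) we minimise over 4 possible intermediate vertex sequences; the minimum is 4, attained along the walk 0 → 0 → 0 → 1.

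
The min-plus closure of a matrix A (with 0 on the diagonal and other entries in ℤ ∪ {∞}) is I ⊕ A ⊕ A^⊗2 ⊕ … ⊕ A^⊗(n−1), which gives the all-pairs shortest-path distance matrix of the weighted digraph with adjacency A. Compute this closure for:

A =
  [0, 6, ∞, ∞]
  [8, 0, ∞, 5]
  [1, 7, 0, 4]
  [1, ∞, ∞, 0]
Closure =
  [0, 6, ∞, 11]
  [6, 0, ∞, 5]
  [1, 7, 0, 4]
  [1, 7, ∞, 0]

This is the Floyd-Warshall all-pairs shortest-path computation. For each intermediate vertex k = 0, 1, …, 3, update dist[i][j] ← min(dist[i][j], dist[i][k] + dist[k][j]). The final matrix gives, for each (i, j), the minimum total weight of any directed path from i to j (possibly empty when i = j).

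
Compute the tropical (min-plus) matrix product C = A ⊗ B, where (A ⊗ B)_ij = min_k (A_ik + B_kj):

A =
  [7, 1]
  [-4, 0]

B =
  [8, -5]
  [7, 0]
A ⊗ B =
  [8, 1]
  [4, -9]

Apply the min-plus product entry-by-entry:
  C[0][0] = min over k of (A[0][0] + B[0][0] = 7 + 8 = 15, A[0][1] + B[1][0] = 1 + 7 = 8) = 8 (attained at k = 1)
  C[0][1] = min over k of (A[0][0] + B[0][1] = 7 + -5 = 2, A[0][1] + B[1][1] = 1 + 0 = 1) = 1 (attained at k = 1)
  C[1][0] = min over k of (A[1][0] + B[0][0] = -4 + 8 = 4, A[1][1] + B[1][0] = 0 + 7 = 7) = 4 (attained at k = 0)
  C[1][1] = min over k of (A[1][0] + B[0][1] = -4 + -5 = -9, A[1][1] + B[1][1] = 0 + 0 = 0) = -9 (attained at k = 0)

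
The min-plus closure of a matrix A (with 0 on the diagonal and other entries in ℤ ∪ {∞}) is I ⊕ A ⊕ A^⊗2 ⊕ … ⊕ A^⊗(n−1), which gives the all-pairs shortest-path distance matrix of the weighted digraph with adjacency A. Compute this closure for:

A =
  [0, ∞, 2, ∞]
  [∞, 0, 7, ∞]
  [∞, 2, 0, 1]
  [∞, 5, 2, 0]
Closure =
  [0, 4, 2, 3]
  [∞, 0, 7, 8]
  [∞, 2, 0, 1]
  [∞, 4, 2, 0]

This is the Floyd-Warshall all-pairs shortest-path computation. For each intermediate vertex k = 0, 1, …, 3, update dist[i][j] ← min(dist[i][j], dist[i][k] + dist[k][j]). The final matrix gives, for each (i, j), the minimum total weight of any directed path from i to j (possibly empty when i = j).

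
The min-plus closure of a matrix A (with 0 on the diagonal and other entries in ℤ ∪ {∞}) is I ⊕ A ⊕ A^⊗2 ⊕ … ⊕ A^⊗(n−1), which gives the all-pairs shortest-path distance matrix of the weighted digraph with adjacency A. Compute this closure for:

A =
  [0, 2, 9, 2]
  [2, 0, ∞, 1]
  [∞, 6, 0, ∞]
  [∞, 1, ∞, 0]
Closure =
  [0, 2, 9, 2]
  [2, 0, 11, 1]
  [8, 6, 0, 7]
  [3, 1, 12, 0]

This is the Floyd-Warshall all-pairs shortest-path computation. For each intermediate vertex k = 0, 1, …, 3, update dist[i][j] ← min(dist[i][j], dist[i][k] + dist[k][j]). The final matrix gives, for each (i, j), the minimum total weight of any directed path from i to j (possibly empty when i = j).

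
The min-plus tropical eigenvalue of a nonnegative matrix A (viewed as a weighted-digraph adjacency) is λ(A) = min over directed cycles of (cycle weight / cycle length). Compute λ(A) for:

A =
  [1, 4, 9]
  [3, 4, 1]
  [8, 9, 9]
λ(A) = 1

Enumerate directed cycles and compute their means (weight / length). Sample:
  cycle 0 → 0: weight = 1, length = 1, mean = 1/1 ≈ 1.000
  cycle 1 → 1: weight = 4, length = 1, mean = 4/1 ≈ 4.000
  cycle 2 → 2: weight = 9, length = 1, mean = 9/1 ≈ 9.000
  cycle 0 → 1 → 0: weight = 7, length = 2, mean = 7/2 ≈ 3.500
  cycle 0 → 2 → 0: weight = 17, length = 2, mean = 17/2 ≈ 8.500
  cycle 1 → 0 → 1: weight = 7, length = 2, mean = 7/2 ≈ 3.500
Minimum mean = 1.000, attained e.g. along the cycle 0 → 0 with weight 1 and length 1. So λ(A) = 1/1 = 1.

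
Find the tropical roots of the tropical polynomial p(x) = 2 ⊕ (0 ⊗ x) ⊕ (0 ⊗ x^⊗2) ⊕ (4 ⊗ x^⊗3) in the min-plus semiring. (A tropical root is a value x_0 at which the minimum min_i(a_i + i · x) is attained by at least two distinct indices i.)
Roots: {-4, 0, 2}

Each tropical root is a break point of the lower envelope of the lines y = a_i + i · x (there are 4 lines, with slopes 0, 1, ..., 3). Only the lines that attain the minimum somewhere contribute to roots; other lines are dominated. Here the surviving (envelope) indices are i = 3, i = 2, i = 1, i = 0.
Intersections between consecutive envelope lines give the roots: for adjacent envelope indices i < j the intersection is x = (a_i − a_j) / (j − i). Reading off the sorted break points: {-4, 0, 2}.
Verification: at each break x_0, at least two indices attain the minimum of min_i(a_i + i · x_0).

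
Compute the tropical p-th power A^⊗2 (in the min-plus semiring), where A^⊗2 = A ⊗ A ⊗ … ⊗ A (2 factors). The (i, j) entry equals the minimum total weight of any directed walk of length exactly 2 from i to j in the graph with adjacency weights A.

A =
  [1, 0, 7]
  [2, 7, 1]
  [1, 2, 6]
A^⊗2 =
  [2, 1, 1]
  [2, 2, 7]
  [2, 1, 3]

Each entry (A^⊗2)_ij equals the minimum over all length-2 walks i = v_0 → v_1 → … → v_2 = j of Σ_t A[v_t][v_{t+1}]. For example, for (i, j) = (0, 2) we minimise over 3 possible intermediate vertex sequences; the minimum is 1, attained along the walk 0 → 1 → 2.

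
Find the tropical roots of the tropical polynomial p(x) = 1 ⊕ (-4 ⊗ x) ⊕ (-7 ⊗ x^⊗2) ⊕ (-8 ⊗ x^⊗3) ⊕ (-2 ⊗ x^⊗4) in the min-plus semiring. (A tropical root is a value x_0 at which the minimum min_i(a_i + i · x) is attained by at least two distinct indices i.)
Roots: {-6, 1, 3, 5}

Each tropical root is a break point of the lower envelope of the lines y = a_i + i · x (there are 5 lines, with slopes 0, 1, ..., 4). Only the lines that attain the minimum somewhere contribute to roots; other lines are dominated. Here the surviving (envelope) indices are i = 4, i = 3, i = 2, i = 1, i = 0.
Intersections between consecutive envelope lines give the roots: for adjacent envelope indices i < j the intersection is x = (a_i − a_j) / (j − i). Reading off the sorted break points: {-6, 1, 3, 5}.
Verification: at each break x_0, at least two indices attain the minimum of min_i(a_i + i · x_0).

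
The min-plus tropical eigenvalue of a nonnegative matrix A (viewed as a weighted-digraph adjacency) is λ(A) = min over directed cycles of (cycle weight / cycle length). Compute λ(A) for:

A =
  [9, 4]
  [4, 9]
λ(A) = 4

Enumerate directed cycles and compute their means (weight / length). Sample:
  cycle 0 → 0: weight = 9, length = 1, mean = 9/1 ≈ 9.000
  cycle 1 → 1: weight = 9, length = 1, mean = 9/1 ≈ 9.000
  cycle 0 → 1 → 0: weight = 8, length = 2, mean = 8/2 ≈ 4.000
  cycle 1 → 0 → 1: weight = 8, length = 2, mean = 8/2 ≈ 4.000
Minimum mean = 4.000, attained e.g. along the cycle 0 → 1 → 0 with weight 8 and length 2. So λ(A) = 8/2 = 4.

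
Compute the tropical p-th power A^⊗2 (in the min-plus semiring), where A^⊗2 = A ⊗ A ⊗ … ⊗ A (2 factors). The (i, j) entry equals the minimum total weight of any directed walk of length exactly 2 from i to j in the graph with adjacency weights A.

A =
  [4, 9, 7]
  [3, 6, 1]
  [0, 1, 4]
A^⊗2 =
  [7, 8, 10]
  [1, 2, 5]
  [4, 5, 2]

Each entry (A^⊗2)_ij equals the minimum over all length-2 walks i = v_0 → v_1 → … → v_2 = j of Σ_t A[v_t][v_{t+1}]. For example, for (i, j) = (0, 2) we minimise over 3 possible intermediate vertex sequences; the minimum is 10, attained along the walk 0 → 1 → 2.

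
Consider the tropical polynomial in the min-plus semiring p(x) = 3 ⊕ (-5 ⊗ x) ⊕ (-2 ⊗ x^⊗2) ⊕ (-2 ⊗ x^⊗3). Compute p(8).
p(8) = 3

A tropical monomial a ⊗ x^⊗i evaluates to a + i · x. Evaluating each term at x = 8:
  Term 0 contributes 3 + 0 · 8 = 3
  Term 1 contributes -5 + 1 · 8 = 3
  Term 2 contributes -2 + 2 · 8 = 14
  Term 3 contributes -2 + 3 · 8 = 22
p(8) = ⊕ of these = min[3, 3, 14, 22] = 3.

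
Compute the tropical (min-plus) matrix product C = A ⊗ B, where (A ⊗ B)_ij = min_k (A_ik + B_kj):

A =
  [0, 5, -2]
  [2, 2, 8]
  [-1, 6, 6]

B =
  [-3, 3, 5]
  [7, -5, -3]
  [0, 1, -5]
A ⊗ B =
  [-3, -1, -7]
  [-1, -3, -1]
  [-4, 1, 1]

Apply the min-plus product entry-by-entry:
  C[0][0] = min over k of (A[0][0] + B[0][0] = 0 + -3 = -3, A[0][1] + B[1][0] = 5 + 7 = 12, A[0][2] + B[2][0] = -2 + 0 = -2) = -3 (attained at k = 0)
  C[0][1] = min over k of (A[0][0] + B[0][1] = 0 + 3 = 3, A[0][1] + B[1][1] = 5 + -5 = 0, A[0][2] + B[2][1] = -2 + 1 = -1) = -1 (attained at k = 2)
  C[0][2] = min over k of (A[0][0] + B[0][2] = 0 + 5 = 5, A[0][1] + B[1][2] = 5 + -3 = 2, A[0][2] + B[2][2] = -2 + -5 = -7) = -7 (attained at k = 2)
  C[1][0] = min over k of (A[1][0] + B[0][0] = 2 + -3 = -1, A[1][1] + B[1][0] = 2 + 7 = 9, A[1][2] + B[2][0] = 8 + 0 = 8) = -1 (attained at k = 0)
  C[1][1] = min over k of (A[1][0] + B[0][1] = 2 + 3 = 5, A[1][1] + B[1][1] = 2 + -5 = -3, A[1][2] + B[2][1] = 8 + 1 = 9) = -3 (attained at k = 1)
  C[1][2] = min over k of (A[1][0] + B[0][2] = 2 + 5 = 7, A[1][1] + B[1][2] = 2 + -3 = -1, A[1][2] + B[2][2] = 8 + -5 = 3) = -1 (attained at k = 1)
  C[2][0] = min over k of (A[2][0] + B[0][0] = -1 + -3 = -4, A[2][1] + B[1][0] = 6 + 7 = 13, A[2][2] + B[2][0] = 6 + 0 = 6) = -4 (attained at k = 0)
  C[2][1] = min over k of (A[2][0] + B[0][1] = -1 + 3 = 2, A[2][1] + B[1][1] = 6 + -5 = 1, A[2][2] + B[2][1] = 6 + 1 = 7) = 1 (attained at k = 1)
  C[2][2] = min over k of (A[2][0] + B[0][2] = -1 + 5 = 4, A[2][1] + B[1][2] = 6 + -3 = 3, A[2][2] + B[2][2] = 6 + -5 = 1) = 1 (attained at k = 2)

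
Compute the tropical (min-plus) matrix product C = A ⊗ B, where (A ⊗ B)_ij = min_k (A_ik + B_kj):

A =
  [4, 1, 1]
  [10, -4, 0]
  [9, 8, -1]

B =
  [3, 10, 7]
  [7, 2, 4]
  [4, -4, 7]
A ⊗ B =
  [5, -3, 5]
  [3, -4, 0]
  [3, -5, 6]

Apply the min-plus product entry-by-entry:
  C[0][0] = min over k of (A[0][0] + B[0][0] = 4 + 3 = 7, A[0][1] + B[1][0] = 1 + 7 = 8, A[0][2] + B[2][0] = 1 + 4 = 5) = 5 (attained at k = 2)
  C[0][1] = min over k of (A[0][0] + B[0][1] = 4 + 10 = 14, A[0][1] + B[1][1] = 1 + 2 = 3, A[0][2] + B[2][1] = 1 + -4 = -3) = -3 (attained at k = 2)
  C[0][2] = min over k of (A[0][0] + B[0][2] = 4 + 7 = 11, A[0][1] + B[1][2] = 1 + 4 = 5, A[0][2] + B[2][2] = 1 + 7 = 8) = 5 (attained at k = 1)
  C[1][0] = min over k of (A[1][0] + B[0][0] = 10 + 3 = 13, A[1][1] + B[1][0] = -4 + 7 = 3, A[1][2] + B[2][0] = 0 + 4 = 4) = 3 (attained at k = 1)
  C[1][1] = min over k of (A[1][0] + B[0][1] = 10 + 10 = 20, A[1][1] + B[1][1] = -4 + 2 = -2, A[1][2] + B[2][1] = 0 + -4 = -4) = -4 (attained at k = 2)
  C[1][2] = min over k of (A[1][0] + B[0][2] = 10 + 7 = 17, A[1][1] + B[1][2] = -4 + 4 = 0, A[1][2] + B[2][2] = 0 + 7 = 7) = 0 (attained at k = 1)
  C[2][0] = min over k of (A[2][0] + B[0][0] = 9 + 3 = 12, A[2][1] + B[1][0] = 8 + 7 = 15, A[2][2] + B[2][0] = -1 + 4 = 3) = 3 (attained at k = 2)
  C[2][1] = min over k of (A[2][0] + B[0][1] = 9 + 10 = 19, A[2][1] + B[1][1] = 8 + 2 = 10, A[2][2] + B[2][1] = -1 + -4 = -5) = -5 (attained at k = 2)
  C[2][2] = min over k of (A[2][0] + B[0][2] = 9 + 7 = 16, A[2][1] + B[1][2] = 8 + 4 = 12, A[2][2] + B[2][2] = -1 + 7 = 6) = 6 (attained at k = 2)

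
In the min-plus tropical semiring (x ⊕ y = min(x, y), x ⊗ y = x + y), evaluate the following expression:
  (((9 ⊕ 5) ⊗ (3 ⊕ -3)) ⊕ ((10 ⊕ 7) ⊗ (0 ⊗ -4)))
(((9 ⊕ 5) ⊗ (3 ⊕ -3)) ⊕ ((10 ⊕ 7) ⊗ (0 ⊗ -4))) = 2

Expand innermost to outermost. Recall ⊕ takes the minimum of its arguments and ⊗ takes their sum. Working out the expression (((9 ⊕ 5) ⊗ (3 ⊕ -3)) ⊕ ((10 ⊕ 7) ⊗ (0 ⊗ -4))) gives 2.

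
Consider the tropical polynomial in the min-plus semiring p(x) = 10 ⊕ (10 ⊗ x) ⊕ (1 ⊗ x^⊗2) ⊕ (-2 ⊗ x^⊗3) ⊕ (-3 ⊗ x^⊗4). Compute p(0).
p(0) = -3

A tropical monomial a ⊗ x^⊗i evaluates to a + i · x. Evaluating each term at x = 0:
  Term 0 contributes 10 + 0 · 0 = 10
  Term 1 contributes 10 + 1 · 0 = 10
  Term 2 contributes 1 + 2 · 0 = 1
  Term 3 contributes -2 + 3 · 0 = -2
  Term 4 contributes -3 + 4 · 0 = -3
p(0) = ⊕ of these = min[10, 10, 1, -2, -3] = -3.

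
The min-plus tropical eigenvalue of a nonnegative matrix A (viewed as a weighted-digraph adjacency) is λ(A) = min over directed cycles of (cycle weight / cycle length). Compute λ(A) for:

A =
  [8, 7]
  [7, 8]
λ(A) = 7

Enumerate directed cycles and compute their means (weight / length). Sample:
  cycle 0 → 0: weight = 8, length = 1, mean = 8/1 ≈ 8.000
  cycle 1 → 1: weight = 8, length = 1, mean = 8/1 ≈ 8.000
  cycle 0 → 1 → 0: weight = 14, length = 2, mean = 14/2 ≈ 7.000
  cycle 1 → 0 → 1: weight = 14, length = 2, mean = 14/2 ≈ 7.000
Minimum mean = 7.000, attained e.g. along the cycle 0 → 1 → 0 with weight 14 and length 2. So λ(A) = 14/2 = 7.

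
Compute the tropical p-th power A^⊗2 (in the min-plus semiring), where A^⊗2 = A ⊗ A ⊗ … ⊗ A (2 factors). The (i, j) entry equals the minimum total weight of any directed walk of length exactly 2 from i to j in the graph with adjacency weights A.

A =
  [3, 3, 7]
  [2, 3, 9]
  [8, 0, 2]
A^⊗2 =
  [5, 6, 9]
  [5, 5, 9]
  [2, 2, 4]

Each entry (A^⊗2)_ij equals the minimum over all length-2 walks i = v_0 → v_1 → … → v_2 = j of Σ_t A[v_t][v_{t+1}]. For example, for (i, j) = (0, 2) we minimise over 3 possible intermediate vertex sequences; the minimum is 9, attained along the walk 0 → 2 → 2.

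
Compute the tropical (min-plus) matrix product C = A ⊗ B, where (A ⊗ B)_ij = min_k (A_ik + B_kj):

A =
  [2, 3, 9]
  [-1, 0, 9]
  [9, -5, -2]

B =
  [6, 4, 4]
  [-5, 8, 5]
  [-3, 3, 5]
A ⊗ B =
  [-2, 6, 6]
  [-5, 3, 3]
  [-10, 1, 0]

Apply the min-plus product entry-by-entry:
  C[0][0] = min over k of (A[0][0] + B[0][0] = 2 + 6 = 8, A[0][1] + B[1][0] = 3 + -5 = -2, A[0][2] + B[2][0] = 9 + -3 = 6) = -2 (attained at k = 1)
  C[0][1] = min over k of (A[0][0] + B[0][1] = 2 + 4 = 6, A[0][1] + B[1][1] = 3 + 8 = 11, A[0][2] + B[2][1] = 9 + 3 = 12) = 6 (attained at k = 0)
  C[0][2] = min over k of (A[0][0] + B[0][2] = 2 + 4 = 6, A[0][1] + B[1][2] = 3 + 5 = 8, A[0][2] + B[2][2] = 9 + 5 = 14) = 6 (attained at k = 0)
  C[1][0] = min over k of (A[1][0] + B[0][0] = -1 + 6 = 5, A[1][1] + B[1][0] = 0 + -5 = -5, A[1][2] + B[2][0] = 9 + -3 = 6) = -5 (attained at k = 1)
  C[1][1] = min over k of (A[1][0] + B[0][1] = -1 + 4 = 3, A[1][1] + B[1][1] = 0 + 8 = 8, A[1][2] + B[2][1] = 9 + 3 = 12) = 3 (attained at k = 0)
  C[1][2] = min over k of (A[1][0] + B[0][2] = -1 + 4 = 3, A[1][1] + B[1][2] = 0 + 5 = 5, A[1][2] + B[2][2] = 9 + 5 = 14) = 3 (attained at k = 0)
  C[2][0] = min over k of (A[2][0] + B[0][0] = 9 + 6 = 15, A[2][1] + B[1][0] = -5 + -5 = -10, A[2][2] + B[2][0] = -2 + -3 = -5) = -10 (attained at k = 1)
  C[2][1] = min over k of (A[2][0] + B[0][1] = 9 + 4 = 13, A[2][1] + B[1][1] = -5 + 8 = 3, A[2][2] + B[2][1] = -2 + 3 = 1) = 1 (attained at k = 2)
  C[2][2] = min over k of (A[2][0] + B[0][2] = 9 + 4 = 13, A[2][1] + B[1][2] = -5 + 5 = 0, A[2][2] + B[2][2] = -2 + 5 = 3) = 0 (attained at k = 1)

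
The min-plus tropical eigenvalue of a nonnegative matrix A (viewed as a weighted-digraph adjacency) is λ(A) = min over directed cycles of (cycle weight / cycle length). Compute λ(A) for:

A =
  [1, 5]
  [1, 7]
λ(A) = 1

Enumerate directed cycles and compute their means (weight / length). Sample:
  cycle 0 → 0: weight = 1, length = 1, mean = 1/1 ≈ 1.000
  cycle 1 → 1: weight = 7, length = 1, mean = 7/1 ≈ 7.000
  cycle 0 → 1 → 0: weight = 6, length = 2, mean = 6/2 ≈ 3.000
  cycle 1 → 0 → 1: weight = 6, length = 2, mean = 6/2 ≈ 3.000
Minimum mean = 1.000, attained e.g. along the cycle 0 → 0 with weight 1 and length 1. So λ(A) = 1/1 = 1.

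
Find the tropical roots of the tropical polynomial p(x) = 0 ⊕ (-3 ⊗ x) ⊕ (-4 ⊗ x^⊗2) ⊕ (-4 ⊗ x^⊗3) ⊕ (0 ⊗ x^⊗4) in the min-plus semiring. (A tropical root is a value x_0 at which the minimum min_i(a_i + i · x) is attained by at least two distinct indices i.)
Roots: {-4, 0, 1, 3}

Each tropical root is a break point of the lower envelope of the lines y = a_i + i · x (there are 5 lines, with slopes 0, 1, ..., 4). Only the lines that attain the minimum somewhere contribute to roots; other lines are dominated. Here the surviving (envelope) indices are i = 4, i = 3, i = 2, i = 1, i = 0.
Intersections between consecutive envelope lines give the roots: for adjacent envelope indices i < j the intersection is x = (a_i − a_j) / (j − i). Reading off the sorted break points: {-4, 0, 1, 3}.
Verification: at each break x_0, at least two indices attain the minimum of min_i(a_i + i · x_0).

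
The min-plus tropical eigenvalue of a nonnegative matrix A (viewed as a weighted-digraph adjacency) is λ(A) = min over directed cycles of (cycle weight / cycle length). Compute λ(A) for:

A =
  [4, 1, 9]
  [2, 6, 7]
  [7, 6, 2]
λ(A) = 3/2

Enumerate directed cycles and compute their means (weight / length). Sample:
  cycle 0 → 0: weight = 4, length = 1, mean = 4/1 ≈ 4.000
  cycle 1 → 1: weight = 6, length = 1, mean = 6/1 ≈ 6.000
  cycle 2 → 2: weight = 2, length = 1, mean = 2/1 ≈ 2.000
  cycle 0 → 1 → 0: weight = 3, length = 2, mean = 3/2 ≈ 1.500
  cycle 0 → 2 → 0: weight = 16, length = 2, mean = 16/2 ≈ 8.000
  cycle 1 → 0 → 1: weight = 3, length = 2, mean = 3/2 ≈ 1.500
Minimum mean = 1.500, attained e.g. along the cycle 0 → 1 → 0 with weight 3 and length 2. So λ(A) = 3/2 = 3/2.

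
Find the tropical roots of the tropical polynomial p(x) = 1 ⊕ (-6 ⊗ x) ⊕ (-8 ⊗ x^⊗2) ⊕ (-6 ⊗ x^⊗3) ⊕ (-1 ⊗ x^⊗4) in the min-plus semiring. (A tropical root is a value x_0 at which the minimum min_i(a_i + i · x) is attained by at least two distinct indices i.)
Roots: {-5, -2, 2, 7}

Each tropical root is a break point of the lower envelope of the lines y = a_i + i · x (there are 5 lines, with slopes 0, 1, ..., 4). Only the lines that attain the minimum somewhere contribute to roots; other lines are dominated. Here the surviving (envelope) indices are i = 4, i = 3, i = 2, i = 1, i = 0.
Intersections between consecutive envelope lines give the roots: for adjacent envelope indices i < j the intersection is x = (a_i − a_j) / (j − i). Reading off the sorted break points: {-5, -2, 2, 7}.
Verification: at each break x_0, at least two indices attain the minimum of min_i(a_i + i · x_0).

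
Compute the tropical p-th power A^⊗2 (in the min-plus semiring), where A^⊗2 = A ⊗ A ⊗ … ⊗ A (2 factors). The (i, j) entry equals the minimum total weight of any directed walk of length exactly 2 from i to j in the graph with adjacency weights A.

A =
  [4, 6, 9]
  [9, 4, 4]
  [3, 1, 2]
A^⊗2 =
  [8, 10, 10]
  [7, 5, 6]
  [5, 3, 4]

Each entry (A^⊗2)_ij equals the minimum over all length-2 walks i = v_0 → v_1 → … → v_2 = j of Σ_t A[v_t][v_{t+1}]. For example, for (i, j) = (0, 2) we minimise over 3 possible intermediate vertex sequences; the minimum is 10, attained along the walk 0 → 1 → 2.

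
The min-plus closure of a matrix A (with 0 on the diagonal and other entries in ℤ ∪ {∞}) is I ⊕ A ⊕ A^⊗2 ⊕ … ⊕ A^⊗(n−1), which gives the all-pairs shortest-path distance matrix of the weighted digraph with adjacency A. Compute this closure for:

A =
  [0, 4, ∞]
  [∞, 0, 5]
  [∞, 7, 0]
Closure =
  [0, 4, 9]
  [∞, 0, 5]
  [∞, 7, 0]

This is the Floyd-Warshall all-pairs shortest-path computation. For each intermediate vertex k = 0, 1, …, 2, update dist[i][j] ← min(dist[i][j], dist[i][k] + dist[k][j]). The final matrix gives, for each (i, j), the minimum total weight of any directed path from i to j (possibly empty when i = j).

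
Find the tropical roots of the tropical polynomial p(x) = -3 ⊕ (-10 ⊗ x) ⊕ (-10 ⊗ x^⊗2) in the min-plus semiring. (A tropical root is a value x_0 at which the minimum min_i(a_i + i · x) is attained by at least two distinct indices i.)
Roots: {0, 7}

Each tropical root is a break point of the lower envelope of the lines y = a_i + i · x (there are 3 lines, with slopes 0, 1, ..., 2). Only the lines that attain the minimum somewhere contribute to roots; other lines are dominated. Here the surviving (envelope) indices are i = 2, i = 1, i = 0.
Intersections between consecutive envelope lines give the roots: for adjacent envelope indices i < j the intersection is x = (a_i − a_j) / (j − i). Reading off the sorted break points: {0, 7}.
Verification: at each break x_0, at least two indices attain the minimum of min_i(a_i + i · x_0).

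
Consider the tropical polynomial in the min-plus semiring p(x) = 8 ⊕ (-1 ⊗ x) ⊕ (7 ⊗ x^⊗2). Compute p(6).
p(6) = 5

A tropical monomial a ⊗ x^⊗i evaluates to a + i · x. Evaluating each term at x = 6:
  Term 0 contributes 8 + 0 · 6 = 8
  Term 1 contributes -1 + 1 · 6 = 5
  Term 2 contributes 7 + 2 · 6 = 19
p(6) = ⊕ of these = min[8, 5, 19] = 5.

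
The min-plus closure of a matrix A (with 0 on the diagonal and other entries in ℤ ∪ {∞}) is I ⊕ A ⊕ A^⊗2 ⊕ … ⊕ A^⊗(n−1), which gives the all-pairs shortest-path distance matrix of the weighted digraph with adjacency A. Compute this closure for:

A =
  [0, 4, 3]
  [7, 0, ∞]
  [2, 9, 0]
Closure =
  [0, 4, 3]
  [7, 0, 10]
  [2, 6, 0]

This is the Floyd-Warshall all-pairs shortest-path computation. For each intermediate vertex k = 0, 1, …, 2, update dist[i][j] ← min(dist[i][j], dist[i][k] + dist[k][j]). The final matrix gives, for each (i, j), the minimum total weight of any directed path from i to j (possibly empty when i = j).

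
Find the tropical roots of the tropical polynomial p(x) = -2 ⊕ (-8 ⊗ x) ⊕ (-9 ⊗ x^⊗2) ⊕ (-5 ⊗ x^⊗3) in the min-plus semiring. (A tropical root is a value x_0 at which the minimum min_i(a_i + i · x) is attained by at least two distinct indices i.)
Roots: {-4, 1, 6}

Each tropical root is a break point of the lower envelope of the lines y = a_i + i · x (there are 4 lines, with slopes 0, 1, ..., 3). Only the lines that attain the minimum somewhere contribute to roots; other lines are dominated. Here the surviving (envelope) indices are i = 3, i = 2, i = 1, i = 0.
Intersections between consecutive envelope lines give the roots: for adjacent envelope indices i < j the intersection is x = (a_i − a_j) / (j − i). Reading off the sorted break points: {-4, 1, 6}.
Verification: at each break x_0, at least two indices attain the minimum of min_i(a_i + i · x_0).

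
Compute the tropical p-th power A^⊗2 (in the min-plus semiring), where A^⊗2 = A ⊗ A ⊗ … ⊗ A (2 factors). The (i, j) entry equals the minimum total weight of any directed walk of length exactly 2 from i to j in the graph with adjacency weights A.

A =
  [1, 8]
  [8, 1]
A^⊗2 =
  [2, 9]
  [9, 2]

Each entry (A^⊗2)_ij equals the minimum over all length-2 walks i = v_0 → v_1 → … → v_2 = j of Σ_t A[v_t][v_{t+1}]. For example, for (i, j) = (0, 1) we minimise over 2 possible intermediate vertex sequences; the minimum is 9, attained along the walk 0 → 0 → 1.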